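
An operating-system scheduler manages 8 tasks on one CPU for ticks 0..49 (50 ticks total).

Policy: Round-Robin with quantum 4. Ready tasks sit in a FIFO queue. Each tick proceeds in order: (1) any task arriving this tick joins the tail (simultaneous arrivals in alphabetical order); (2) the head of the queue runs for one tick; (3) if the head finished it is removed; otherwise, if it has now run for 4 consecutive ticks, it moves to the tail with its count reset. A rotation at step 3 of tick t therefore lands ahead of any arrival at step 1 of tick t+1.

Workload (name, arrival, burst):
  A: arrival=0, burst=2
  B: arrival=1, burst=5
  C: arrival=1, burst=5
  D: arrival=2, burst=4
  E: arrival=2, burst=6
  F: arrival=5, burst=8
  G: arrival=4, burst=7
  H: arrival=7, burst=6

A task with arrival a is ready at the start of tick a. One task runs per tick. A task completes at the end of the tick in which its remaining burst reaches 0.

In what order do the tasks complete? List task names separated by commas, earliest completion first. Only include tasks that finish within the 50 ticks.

t=0: queue=[A] q_used=0 → run A
t=1: queue=[A,B,C] q_used=1 → run A
t=2: queue=[B,C,D,E] q_used=0 → run B
t=3: queue=[B,C,D,E] q_used=1 → run B
t=4: queue=[B,C,D,E,G] q_used=2 → run B
t=5: queue=[B,C,D,E,G,F] q_used=3 → run B
t=6: queue=[C,D,E,G,F,B] q_used=0 → run C
t=7: queue=[C,D,E,G,F,B,H] q_used=1 → run C
t=8: queue=[C,D,E,G,F,B,H] q_used=2 → run C
t=9: queue=[C,D,E,G,F,B,H] q_used=3 → run C
t=10: queue=[D,E,G,F,B,H,C] q_used=0 → run D
t=11: queue=[D,E,G,F,B,H,C] q_used=1 → run D
t=12: queue=[D,E,G,F,B,H,C] q_used=2 → run D
t=13: queue=[D,E,G,F,B,H,C] q_used=3 → run D
t=14: queue=[E,G,F,B,H,C] q_used=0 → run E
t=15: queue=[E,G,F,B,H,C] q_used=1 → run E
t=16: queue=[E,G,F,B,H,C] q_used=2 → run E
t=17: queue=[E,G,F,B,H,C] q_used=3 → run E
t=18: queue=[G,F,B,H,C,E] q_used=0 → run G
t=19: queue=[G,F,B,H,C,E] q_used=1 → run G
t=20: queue=[G,F,B,H,C,E] q_used=2 → run G
t=21: queue=[G,F,B,H,C,E] q_used=3 → run G
t=22: queue=[F,B,H,C,E,G] q_used=0 → run F
t=23: queue=[F,B,H,C,E,G] q_used=1 → run F
t=24: queue=[F,B,H,C,E,G] q_used=2 → run F
t=25: queue=[F,B,H,C,E,G] q_used=3 → run F
t=26: queue=[B,H,C,E,G,F] q_used=0 → run B
t=27: queue=[H,C,E,G,F] q_used=0 → run H
t=28: queue=[H,C,E,G,F] q_used=1 → run H
t=29: queue=[H,C,E,G,F] q_used=2 → run H
t=30: queue=[H,C,E,G,F] q_used=3 → run H
t=31: queue=[C,E,G,F,H] q_used=0 → run C
t=32: queue=[E,G,F,H] q_used=0 → run E
t=33: queue=[E,G,F,H] q_used=1 → run E
t=34: queue=[G,F,H] q_used=0 → run G
t=35: queue=[G,F,H] q_used=1 → run G
t=36: queue=[G,F,H] q_used=2 → run G
t=37: queue=[F,H] q_used=0 → run F
t=38: queue=[F,H] q_used=1 → run F
t=39: queue=[F,H] q_used=2 → run F
t=40: queue=[F,H] q_used=3 → run F
t=41: queue=[H] q_used=0 → run H
t=42: queue=[H] q_used=1 → run H
t=43: (idle)
t=44: (idle)
t=45: (idle)
t=46: (idle)
t=47: (idle)
t=48: (idle)
t=49: (idle)

completion order = A, D, B, C, E, G, F, H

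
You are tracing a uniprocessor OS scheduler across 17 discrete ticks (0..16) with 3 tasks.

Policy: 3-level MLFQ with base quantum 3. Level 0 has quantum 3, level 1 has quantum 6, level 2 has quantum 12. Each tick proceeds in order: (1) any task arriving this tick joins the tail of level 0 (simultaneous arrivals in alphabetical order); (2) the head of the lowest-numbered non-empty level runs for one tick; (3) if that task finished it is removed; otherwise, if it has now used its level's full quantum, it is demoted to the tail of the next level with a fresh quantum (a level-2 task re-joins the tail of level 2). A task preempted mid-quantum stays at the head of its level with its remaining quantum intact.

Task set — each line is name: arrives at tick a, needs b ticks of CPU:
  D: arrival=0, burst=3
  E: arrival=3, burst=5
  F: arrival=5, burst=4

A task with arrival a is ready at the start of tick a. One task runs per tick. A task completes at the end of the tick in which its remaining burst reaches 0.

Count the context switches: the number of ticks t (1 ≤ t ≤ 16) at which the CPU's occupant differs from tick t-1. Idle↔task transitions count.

context switches = 5

t=0: L0/L1/L2 = D/-/- → run D
t=1: L0/L1/L2 = D/-/- → run D
t=2: L0/L1/L2 = D/-/- → run D
t=3: L0/L1/L2 = E/-/- → run E
t=4: L0/L1/L2 = E/-/- → run E
t=5: L0/L1/L2 = EF/-/- → run E
t=6: L0/L1/L2 = F/E/- → run F
t=7: L0/L1/L2 = F/E/- → run F
t=8: L0/L1/L2 = F/E/- → run F
t=9: L0/L1/L2 = -/EF/- → run E
t=10: L0/L1/L2 = -/EF/- → run E
t=11: L0/L1/L2 = -/F/- → run F
t=12: (idle)
t=13: (idle)
t=14: (idle)
t=15: (idle)
t=16: (idle)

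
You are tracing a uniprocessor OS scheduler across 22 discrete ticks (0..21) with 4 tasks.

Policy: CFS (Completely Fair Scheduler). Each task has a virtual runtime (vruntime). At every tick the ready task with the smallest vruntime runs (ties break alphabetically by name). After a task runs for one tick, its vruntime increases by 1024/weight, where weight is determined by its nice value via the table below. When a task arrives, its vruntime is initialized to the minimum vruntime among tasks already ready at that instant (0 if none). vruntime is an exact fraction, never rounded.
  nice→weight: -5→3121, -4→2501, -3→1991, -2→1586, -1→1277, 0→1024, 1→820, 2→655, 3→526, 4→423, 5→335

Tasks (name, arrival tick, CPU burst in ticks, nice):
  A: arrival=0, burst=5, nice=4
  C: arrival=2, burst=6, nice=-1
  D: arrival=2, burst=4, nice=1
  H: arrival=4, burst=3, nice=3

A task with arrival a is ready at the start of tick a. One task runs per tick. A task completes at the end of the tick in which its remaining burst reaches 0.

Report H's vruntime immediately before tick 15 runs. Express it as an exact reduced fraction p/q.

vruntime(H, start of tick 15) = 971776/111249

t=0: vr[A=0] → run A
t=1: vr[A=1024/423] → run A
t=2: vr[A=2048/423 C=2048/423 D=2048/423] → run A
t=3: vr[A=1024/141 C=2048/423 D=2048/423] → run C
t=4: vr[A=1024/141 C=3048448/540171 D=2048/423 H=2048/423] → run D
t=5: vr[A=1024/141 C=3048448/540171 D=528128/86715 H=2048/423] → run H
t=6: vr[A=1024/141 C=3048448/540171 D=528128/86715 H=755200/111249] → run C
t=7: vr[A=1024/141 C=3481600/540171 D=528128/86715 H=755200/111249] → run D
t=8: vr[A=1024/141 C=3481600/540171 D=636416/86715 H=755200/111249] → run C
t=9: vr[A=1024/141 C=3914752/540171 D=636416/86715 H=755200/111249] → run H
t=10: vr[A=1024/141 C=3914752/540171 D=636416/86715 H=971776/111249] → run C
t=11: vr[A=1024/141 C=4347904/540171 D=636416/86715 H=971776/111249] → run A
t=12: vr[A=4096/423 C=4347904/540171 D=636416/86715 H=971776/111249] → run D
t=13: vr[A=4096/423 C=4347904/540171 D=744704/86715 H=971776/111249] → run C
t=14: vr[A=4096/423 C=4781056/540171 D=744704/86715 H=971776/111249] → run D
t=15: vr[A=4096/423 C=4781056/540171 H=971776/111249] → run H
t=16: vr[A=4096/423 C=4781056/540171] → run C
t=17: vr[A=4096/423] → run A
t=18: (idle)
t=19: (idle)
t=20: (idle)
t=21: (idle)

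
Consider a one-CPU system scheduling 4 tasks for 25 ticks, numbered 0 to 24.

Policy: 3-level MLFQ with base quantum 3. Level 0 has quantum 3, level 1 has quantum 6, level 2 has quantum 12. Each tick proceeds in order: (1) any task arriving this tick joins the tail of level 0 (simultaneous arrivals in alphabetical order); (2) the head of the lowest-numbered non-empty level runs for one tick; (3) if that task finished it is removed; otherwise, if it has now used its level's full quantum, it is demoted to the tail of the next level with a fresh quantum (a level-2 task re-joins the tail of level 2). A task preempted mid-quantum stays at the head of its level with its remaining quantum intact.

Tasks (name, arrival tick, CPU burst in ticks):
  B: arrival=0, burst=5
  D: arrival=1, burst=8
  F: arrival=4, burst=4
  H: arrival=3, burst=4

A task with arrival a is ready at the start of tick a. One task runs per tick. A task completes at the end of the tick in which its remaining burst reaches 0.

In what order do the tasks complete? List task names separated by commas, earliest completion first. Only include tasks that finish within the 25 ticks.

t=0: L0/L1/L2 = B/-/- → run B
t=1: L0/L1/L2 = BD/-/- → run B
t=2: L0/L1/L2 = BD/-/- → run B
t=3: L0/L1/L2 = DH/B/- → run D
t=4: L0/L1/L2 = DHF/B/- → run D
t=5: L0/L1/L2 = DHF/B/- → run D
t=6: L0/L1/L2 = HF/BD/- → run H
t=7: L0/L1/L2 = HF/BD/- → run H
t=8: L0/L1/L2 = HF/BD/- → run H
t=9: L0/L1/L2 = F/BDH/- → run F
t=10: L0/L1/L2 = F/BDH/- → run F
t=11: L0/L1/L2 = F/BDH/- → run F
t=12: L0/L1/L2 = -/BDHF/- → run B
t=13: L0/L1/L2 = -/BDHF/- → run B
t=14: L0/L1/L2 = -/DHF/- → run D
t=15: L0/L1/L2 = -/DHF/- → run D
t=16: L0/L1/L2 = -/DHF/- → run D
t=17: L0/L1/L2 = -/DHF/- → run D
t=18: L0/L1/L2 = -/DHF/- → run D
t=19: L0/L1/L2 = -/HF/- → run H
t=20: L0/L1/L2 = -/F/- → run F
t=21: (idle)
t=22: (idle)
t=23: (idle)
t=24: (idle)

completion order = B, D, H, F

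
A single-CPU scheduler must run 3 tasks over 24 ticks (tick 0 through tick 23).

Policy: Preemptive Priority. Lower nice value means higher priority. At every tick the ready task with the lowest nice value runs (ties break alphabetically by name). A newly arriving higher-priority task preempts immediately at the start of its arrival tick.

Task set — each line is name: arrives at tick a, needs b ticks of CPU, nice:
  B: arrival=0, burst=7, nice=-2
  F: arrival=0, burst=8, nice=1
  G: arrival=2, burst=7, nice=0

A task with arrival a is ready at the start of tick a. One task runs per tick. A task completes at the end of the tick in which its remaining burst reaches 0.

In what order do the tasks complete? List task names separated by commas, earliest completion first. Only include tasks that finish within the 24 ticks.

completion order = B, G, F

t=0: ready={B,F} → run B
t=1: ready={B,F} → run B
t=2: ready={B,F,G} → run B
t=3: ready={B,F,G} → run B
t=4: ready={B,F,G} → run B
t=5: ready={B,F,G} → run B
t=6: ready={B,F,G} → run B
t=7: ready={F,G} → run G
t=8: ready={F,G} → run G
t=9: ready={F,G} → run G
t=10: ready={F,G} → run G
t=11: ready={F,G} → run G
t=12: ready={F,G} → run G
t=13: ready={F,G} → run G
t=14: ready={F} → run F
t=15: ready={F} → run F
t=16: ready={F} → run F
t=17: ready={F} → run F
t=18: ready={F} → run F
t=19: ready={F} → run F
t=20: ready={F} → run F
t=21: ready={F} → run F
t=22: (idle)
t=23: (idle)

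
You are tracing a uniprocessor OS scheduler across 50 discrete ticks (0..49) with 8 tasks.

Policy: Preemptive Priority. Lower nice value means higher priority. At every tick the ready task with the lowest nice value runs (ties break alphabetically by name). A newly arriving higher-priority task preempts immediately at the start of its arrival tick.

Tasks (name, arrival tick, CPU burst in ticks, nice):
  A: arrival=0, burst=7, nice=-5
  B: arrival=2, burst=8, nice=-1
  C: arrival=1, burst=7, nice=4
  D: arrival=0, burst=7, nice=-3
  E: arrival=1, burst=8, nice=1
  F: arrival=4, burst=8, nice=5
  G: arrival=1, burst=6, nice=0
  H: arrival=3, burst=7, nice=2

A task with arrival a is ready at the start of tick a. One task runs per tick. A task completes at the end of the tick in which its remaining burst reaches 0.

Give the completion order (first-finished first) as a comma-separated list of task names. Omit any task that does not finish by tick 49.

t=0: ready={A,D} → run A
t=1: ready={A,C,D,E,G} → run A
t=2: ready={A,B,C,D,E,G} → run A
t=3: ready={A,B,C,D,E,G,H} → run A
t=4: ready={A,B,C,D,E,F,G,H} → run A
t=5: ready={A,B,C,D,E,F,G,H} → run A
t=6: ready={A,B,C,D,E,F,G,H} → run A
t=7: ready={B,C,D,E,F,G,H} → run D
t=8: ready={B,C,D,E,F,G,H} → run D
t=9: ready={B,C,D,E,F,G,H} → run D
t=10: ready={B,C,D,E,F,G,H} → run D
t=11: ready={B,C,D,E,F,G,H} → run D
t=12: ready={B,C,D,E,F,G,H} → run D
t=13: ready={B,C,D,E,F,G,H} → run D
t=14: ready={B,C,E,F,G,H} → run B
t=15: ready={B,C,E,F,G,H} → run B
t=16: ready={B,C,E,F,G,H} → run B
t=17: ready={B,C,E,F,G,H} → run B
t=18: ready={B,C,E,F,G,H} → run B
t=19: ready={B,C,E,F,G,H} → run B
t=20: ready={B,C,E,F,G,H} → run B
t=21: ready={B,C,E,F,G,H} → run B
t=22: ready={C,E,F,G,H} → run G
t=23: ready={C,E,F,G,H} → run G
t=24: ready={C,E,F,G,H} → run G
t=25: ready={C,E,F,G,H} → run G
t=26: ready={C,E,F,G,H} → run G
t=27: ready={C,E,F,G,H} → run G
t=28: ready={C,E,F,H} → run E
t=29: ready={C,E,F,H} → run E
t=30: ready={C,E,F,H} → run E
t=31: ready={C,E,F,H} → run E
t=32: ready={C,E,F,H} → run E
t=33: ready={C,E,F,H} → run E
t=34: ready={C,E,F,H} → run E
t=35: ready={C,E,F,H} → run E
t=36: ready={C,F,H} → run H
t=37: ready={C,F,H} → run H
t=38: ready={C,F,H} → run H
t=39: ready={C,F,H} → run H
t=40: ready={C,F,H} → run H
t=41: ready={C,F,H} → run H
t=42: ready={C,F,H} → run H
t=43: ready={C,F} → run C
t=44: ready={C,F} → run C
t=45: ready={C,F} → run C
t=46: ready={C,F} → run C
t=47: ready={C,F} → run C
t=48: ready={C,F} → run C
t=49: ready={C,F} → run C

completion order = A, D, B, G, E, H, C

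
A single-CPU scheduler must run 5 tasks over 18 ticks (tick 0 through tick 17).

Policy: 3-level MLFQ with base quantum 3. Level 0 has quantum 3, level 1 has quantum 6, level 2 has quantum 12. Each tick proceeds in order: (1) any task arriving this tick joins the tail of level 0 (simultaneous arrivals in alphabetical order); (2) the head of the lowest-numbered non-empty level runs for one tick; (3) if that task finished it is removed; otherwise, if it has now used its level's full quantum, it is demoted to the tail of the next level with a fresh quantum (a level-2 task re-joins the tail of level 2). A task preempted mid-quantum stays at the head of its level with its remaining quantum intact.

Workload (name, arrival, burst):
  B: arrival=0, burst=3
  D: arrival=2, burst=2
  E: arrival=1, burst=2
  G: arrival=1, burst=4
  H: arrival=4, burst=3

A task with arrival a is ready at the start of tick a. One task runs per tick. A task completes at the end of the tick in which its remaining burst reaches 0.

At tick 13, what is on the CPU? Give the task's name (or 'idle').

t=0: L0/L1/L2 = B/-/- → run B
t=1: L0/L1/L2 = BEG/-/- → run B
t=2: L0/L1/L2 = BEGD/-/- → run B
t=3: L0/L1/L2 = EGD/-/- → run E
t=4: L0/L1/L2 = EGDH/-/- → run E
t=5: L0/L1/L2 = GDH/-/- → run G
t=6: L0/L1/L2 = GDH/-/- → run G
t=7: L0/L1/L2 = GDH/-/- → run G
t=8: L0/L1/L2 = DH/G/- → run D
t=9: L0/L1/L2 = DH/G/- → run D
t=10: L0/L1/L2 = H/G/- → run H
t=11: L0/L1/L2 = H/G/- → run H
t=12: L0/L1/L2 = H/G/- → run H
t=13: L0/L1/L2 = -/G/- → run G
t=14: (idle)
t=15: (idle)
t=16: (idle)
t=17: (idle)

running at tick 13 = G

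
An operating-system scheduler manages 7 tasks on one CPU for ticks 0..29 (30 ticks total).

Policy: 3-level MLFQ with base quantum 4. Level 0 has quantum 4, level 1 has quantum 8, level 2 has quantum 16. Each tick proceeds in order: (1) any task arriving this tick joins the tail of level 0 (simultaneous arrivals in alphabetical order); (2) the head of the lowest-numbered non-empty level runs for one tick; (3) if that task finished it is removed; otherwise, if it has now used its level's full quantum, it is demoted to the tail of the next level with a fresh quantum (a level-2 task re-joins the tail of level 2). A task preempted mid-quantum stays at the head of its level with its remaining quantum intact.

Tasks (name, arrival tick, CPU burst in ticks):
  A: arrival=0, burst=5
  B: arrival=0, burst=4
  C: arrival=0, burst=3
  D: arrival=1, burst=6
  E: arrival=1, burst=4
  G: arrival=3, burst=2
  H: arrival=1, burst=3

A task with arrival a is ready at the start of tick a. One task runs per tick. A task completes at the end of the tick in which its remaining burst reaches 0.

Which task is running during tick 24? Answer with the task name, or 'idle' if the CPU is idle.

t=0: L0/L1/L2 = ABC/-/- → run A
t=1: L0/L1/L2 = ABCDEH/-/- → run A
t=2: L0/L1/L2 = ABCDEH/-/- → run A
t=3: L0/L1/L2 = ABCDEHG/-/- → run A
t=4: L0/L1/L2 = BCDEHG/A/- → run B
t=5: L0/L1/L2 = BCDEHG/A/- → run B
t=6: L0/L1/L2 = BCDEHG/A/- → run B
t=7: L0/L1/L2 = BCDEHG/A/- → run B
t=8: L0/L1/L2 = CDEHG/A/- → run C
t=9: L0/L1/L2 = CDEHG/A/- → run C
t=10: L0/L1/L2 = CDEHG/A/- → run C
t=11: L0/L1/L2 = DEHG/A/- → run D
t=12: L0/L1/L2 = DEHG/A/- → run D
t=13: L0/L1/L2 = DEHG/A/- → run D
t=14: L0/L1/L2 = DEHG/A/- → run D
t=15: L0/L1/L2 = EHG/AD/- → run E
t=16: L0/L1/L2 = EHG/AD/- → run E
t=17: L0/L1/L2 = EHG/AD/- → run E
t=18: L0/L1/L2 = EHG/AD/- → run E
t=19: L0/L1/L2 = HG/AD/- → run H
t=20: L0/L1/L2 = HG/AD/- → run H
t=21: L0/L1/L2 = HG/AD/- → run H
t=22: L0/L1/L2 = G/AD/- → run G
t=23: L0/L1/L2 = G/AD/- → run G
t=24: L0/L1/L2 = -/AD/- → run A
t=25: L0/L1/L2 = -/D/- → run D
t=26: L0/L1/L2 = -/D/- → run D
t=27: (idle)
t=28: (idle)
t=29: (idle)

running at tick 24 = A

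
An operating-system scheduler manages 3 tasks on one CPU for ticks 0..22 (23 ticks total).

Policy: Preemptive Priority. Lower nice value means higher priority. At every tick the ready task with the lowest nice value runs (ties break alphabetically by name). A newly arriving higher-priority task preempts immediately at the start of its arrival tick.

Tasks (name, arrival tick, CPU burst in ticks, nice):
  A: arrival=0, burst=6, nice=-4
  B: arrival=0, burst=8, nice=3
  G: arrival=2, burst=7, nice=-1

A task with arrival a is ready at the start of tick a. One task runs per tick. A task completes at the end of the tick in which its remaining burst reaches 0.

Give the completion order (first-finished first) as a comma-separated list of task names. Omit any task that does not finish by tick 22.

completion order = A, G, B

t=0: ready={A,B} → run A
t=1: ready={A,B} → run A
t=2: ready={A,B,G} → run A
t=3: ready={A,B,G} → run A
t=4: ready={A,B,G} → run A
t=5: ready={A,B,G} → run A
t=6: ready={B,G} → run G
t=7: ready={B,G} → run G
t=8: ready={B,G} → run G
t=9: ready={B,G} → run G
t=10: ready={B,G} → run G
t=11: ready={B,G} → run G
t=12: ready={B,G} → run G
t=13: ready={B} → run B
t=14: ready={B} → run B
t=15: ready={B} → run B
t=16: ready={B} → run B
t=17: ready={B} → run B
t=18: ready={B} → run B
t=19: ready={B} → run B
t=20: ready={B} → run B
t=21: (idle)
t=22: (idle)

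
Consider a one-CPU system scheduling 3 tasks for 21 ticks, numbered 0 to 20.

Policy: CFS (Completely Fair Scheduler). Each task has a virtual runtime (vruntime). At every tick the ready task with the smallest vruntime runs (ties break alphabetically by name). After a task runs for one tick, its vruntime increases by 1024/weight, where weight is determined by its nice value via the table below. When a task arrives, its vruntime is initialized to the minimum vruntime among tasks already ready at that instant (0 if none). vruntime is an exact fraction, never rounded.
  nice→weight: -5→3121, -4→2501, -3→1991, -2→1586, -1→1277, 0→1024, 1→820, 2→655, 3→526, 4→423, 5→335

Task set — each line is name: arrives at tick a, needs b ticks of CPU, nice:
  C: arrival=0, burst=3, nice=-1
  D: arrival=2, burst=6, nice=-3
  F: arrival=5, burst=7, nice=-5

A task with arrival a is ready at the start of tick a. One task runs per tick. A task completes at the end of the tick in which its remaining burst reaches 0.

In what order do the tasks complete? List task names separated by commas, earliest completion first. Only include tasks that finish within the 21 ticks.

completion order = C, D, F

t=0: vr[C=0] → run C
t=1: vr[C=1024/1277] → run C
t=2: vr[C=2048/1277 D=2048/1277] → run C
t=3: vr[D=2048/1277] → run D
t=4: vr[D=5385216/2542507] → run D
t=5: vr[D=6692864/2542507 F=6692864/2542507] → run D
t=6: vr[D=8000512/2542507 F=6692864/2542507] → run F
t=7: vr[D=8000512/2542507 F=23491955712/7935164347] → run F
t=8: vr[D=8000512/2542507 F=26095482880/7935164347] → run D
t=9: vr[D=9308160/2542507 F=26095482880/7935164347] → run F
t=10: vr[D=9308160/2542507 F=28699010048/7935164347] → run F
t=11: vr[D=9308160/2542507 F=31302537216/7935164347] → run D
t=12: vr[D=10615808/2542507 F=31302537216/7935164347] → run F
t=13: vr[D=10615808/2542507 F=33906064384/7935164347] → run D
t=14: vr[F=33906064384/7935164347] → run F
t=15: vr[F=36509591552/7935164347] → run F
t=16: (idle)
t=17: (idle)
t=18: (idle)
t=19: (idle)
t=20: (idle)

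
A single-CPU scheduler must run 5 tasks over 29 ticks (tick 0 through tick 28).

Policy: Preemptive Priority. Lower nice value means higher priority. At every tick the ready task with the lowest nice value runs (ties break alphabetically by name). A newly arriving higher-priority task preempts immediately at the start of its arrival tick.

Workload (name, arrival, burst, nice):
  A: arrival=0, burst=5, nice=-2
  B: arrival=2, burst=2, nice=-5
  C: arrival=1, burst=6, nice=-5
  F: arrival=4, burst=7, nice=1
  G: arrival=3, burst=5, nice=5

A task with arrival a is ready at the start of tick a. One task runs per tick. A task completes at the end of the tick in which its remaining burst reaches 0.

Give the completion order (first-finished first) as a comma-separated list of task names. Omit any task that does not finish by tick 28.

completion order = B, C, A, F, G

t=0: ready={A} → run A
t=1: ready={A,C} → run C
t=2: ready={A,B,C} → run B
t=3: ready={A,B,C,G} → run B
t=4: ready={A,C,F,G} → run C
t=5: ready={A,C,F,G} → run C
t=6: ready={A,C,F,G} → run C
t=7: ready={A,C,F,G} → run C
t=8: ready={A,C,F,G} → run C
t=9: ready={A,F,G} → run A
t=10: ready={A,F,G} → run A
t=11: ready={A,F,G} → run A
t=12: ready={A,F,G} → run A
t=13: ready={F,G} → run F
t=14: ready={F,G} → run F
t=15: ready={F,G} → run F
t=16: ready={F,G} → run F
t=17: ready={F,G} → run F
t=18: ready={F,G} → run F
t=19: ready={F,G} → run F
t=20: ready={G} → run G
t=21: ready={G} → run G
t=22: ready={G} → run G
t=23: ready={G} → run G
t=24: ready={G} → run G
t=25: (idle)
t=26: (idle)
t=27: (idle)
t=28: (idle)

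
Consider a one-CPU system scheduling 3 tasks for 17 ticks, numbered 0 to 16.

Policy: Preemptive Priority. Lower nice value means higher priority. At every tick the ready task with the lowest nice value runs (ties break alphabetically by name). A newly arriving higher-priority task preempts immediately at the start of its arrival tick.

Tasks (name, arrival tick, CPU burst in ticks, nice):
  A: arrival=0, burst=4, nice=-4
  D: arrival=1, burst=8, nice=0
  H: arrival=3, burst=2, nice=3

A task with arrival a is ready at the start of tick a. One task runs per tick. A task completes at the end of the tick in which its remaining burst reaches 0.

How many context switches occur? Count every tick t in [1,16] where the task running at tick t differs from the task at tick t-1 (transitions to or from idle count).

context switches = 3

t=0: ready={A} → run A
t=1: ready={A,D} → run A
t=2: ready={A,D} → run A
t=3: ready={A,D,H} → run A
t=4: ready={D,H} → run D
t=5: ready={D,H} → run D
t=6: ready={D,H} → run D
t=7: ready={D,H} → run D
t=8: ready={D,H} → run D
t=9: ready={D,H} → run D
t=10: ready={D,H} → run D
t=11: ready={D,H} → run D
t=12: ready={H} → run H
t=13: ready={H} → run H
t=14: (idle)
t=15: (idle)
t=16: (idle)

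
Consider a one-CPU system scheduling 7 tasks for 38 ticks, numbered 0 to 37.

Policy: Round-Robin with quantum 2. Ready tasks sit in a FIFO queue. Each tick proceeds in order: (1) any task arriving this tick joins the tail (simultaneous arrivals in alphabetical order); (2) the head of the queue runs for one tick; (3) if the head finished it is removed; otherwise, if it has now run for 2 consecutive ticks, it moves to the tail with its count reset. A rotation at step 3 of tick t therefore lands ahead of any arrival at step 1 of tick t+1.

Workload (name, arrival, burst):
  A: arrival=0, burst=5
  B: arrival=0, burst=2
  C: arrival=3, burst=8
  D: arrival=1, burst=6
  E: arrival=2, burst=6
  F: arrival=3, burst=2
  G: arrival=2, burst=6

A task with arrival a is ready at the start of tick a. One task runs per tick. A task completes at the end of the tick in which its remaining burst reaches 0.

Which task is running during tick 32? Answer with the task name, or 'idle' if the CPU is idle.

t=0: queue=[A,B] q_used=0 → run A
t=1: queue=[A,B,D] q_used=1 → run A
t=2: queue=[B,D,A,E,G] q_used=0 → run B
t=3: queue=[B,D,A,E,G,C,F] q_used=1 → run B
t=4: queue=[D,A,E,G,C,F] q_used=0 → run D
t=5: queue=[D,A,E,G,C,F] q_used=1 → run D
t=6: queue=[A,E,G,C,F,D] q_used=0 → run A
t=7: queue=[A,E,G,C,F,D] q_used=1 → run A
t=8: queue=[E,G,C,F,D,A] q_used=0 → run E
t=9: queue=[E,G,C,F,D,A] q_used=1 → run E
t=10: queue=[G,C,F,D,A,E] q_used=0 → run G
t=11: queue=[G,C,F,D,A,E] q_used=1 → run G
t=12: queue=[C,F,D,A,E,G] q_used=0 → run C
t=13: queue=[C,F,D,A,E,G] q_used=1 → run C
t=14: queue=[F,D,A,E,G,C] q_used=0 → run F
t=15: queue=[F,D,A,E,G,C] q_used=1 → run F
t=16: queue=[D,A,E,G,C] q_used=0 → run D
t=17: queue=[D,A,E,G,C] q_used=1 → run D
t=18: queue=[A,E,G,C,D] q_used=0 → run A
t=19: queue=[E,G,C,D] q_used=0 → run E
t=20: queue=[E,G,C,D] q_used=1 → run E
t=21: queue=[G,C,D,E] q_used=0 → run G
t=22: queue=[G,C,D,E] q_used=1 → run G
t=23: queue=[C,D,E,G] q_used=0 → run C
t=24: queue=[C,D,E,G] q_used=1 → run C
t=25: queue=[D,E,G,C] q_used=0 → run D
t=26: queue=[D,E,G,C] q_used=1 → run D
t=27: queue=[E,G,C] q_used=0 → run E
t=28: queue=[E,G,C] q_used=1 → run E
t=29: queue=[G,C] q_used=0 → run G
t=30: queue=[G,C] q_used=1 → run G
t=31: queue=[C] q_used=0 → run C
t=32: queue=[C] q_used=1 → run C
t=33: queue=[C] q_used=0 → run C
t=34: queue=[C] q_used=1 → run C
t=35: (idle)
t=36: (idle)
t=37: (idle)

running at tick 32 = C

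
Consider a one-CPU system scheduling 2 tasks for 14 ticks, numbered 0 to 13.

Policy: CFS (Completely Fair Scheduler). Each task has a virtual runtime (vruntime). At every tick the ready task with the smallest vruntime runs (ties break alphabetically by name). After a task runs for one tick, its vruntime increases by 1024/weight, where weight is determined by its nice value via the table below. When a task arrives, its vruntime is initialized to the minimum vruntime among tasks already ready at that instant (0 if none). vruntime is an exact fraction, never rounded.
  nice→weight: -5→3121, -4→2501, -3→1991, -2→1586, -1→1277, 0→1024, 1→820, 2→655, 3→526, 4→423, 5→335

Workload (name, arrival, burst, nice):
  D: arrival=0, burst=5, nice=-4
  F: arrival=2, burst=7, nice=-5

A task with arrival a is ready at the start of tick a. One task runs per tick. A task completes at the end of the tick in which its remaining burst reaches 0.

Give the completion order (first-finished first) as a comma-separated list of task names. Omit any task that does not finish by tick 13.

completion order = D, F

t=0: vr[D=0] → run D
t=1: vr[D=1024/2501] → run D
t=2: vr[D=2048/2501 F=2048/2501] → run D
t=3: vr[D=3072/2501 F=2048/2501] → run F
t=4: vr[D=3072/2501 F=8952832/7805621] → run F
t=5: vr[D=3072/2501 F=11513856/7805621] → run D
t=6: vr[D=4096/2501 F=11513856/7805621] → run F
t=7: vr[D=4096/2501 F=14074880/7805621] → run D
t=8: vr[F=14074880/7805621] → run F
t=9: vr[F=16635904/7805621] → run F
t=10: vr[F=19196928/7805621] → run F
t=11: vr[F=21757952/7805621] → run F
t=12: (idle)
t=13: (idle)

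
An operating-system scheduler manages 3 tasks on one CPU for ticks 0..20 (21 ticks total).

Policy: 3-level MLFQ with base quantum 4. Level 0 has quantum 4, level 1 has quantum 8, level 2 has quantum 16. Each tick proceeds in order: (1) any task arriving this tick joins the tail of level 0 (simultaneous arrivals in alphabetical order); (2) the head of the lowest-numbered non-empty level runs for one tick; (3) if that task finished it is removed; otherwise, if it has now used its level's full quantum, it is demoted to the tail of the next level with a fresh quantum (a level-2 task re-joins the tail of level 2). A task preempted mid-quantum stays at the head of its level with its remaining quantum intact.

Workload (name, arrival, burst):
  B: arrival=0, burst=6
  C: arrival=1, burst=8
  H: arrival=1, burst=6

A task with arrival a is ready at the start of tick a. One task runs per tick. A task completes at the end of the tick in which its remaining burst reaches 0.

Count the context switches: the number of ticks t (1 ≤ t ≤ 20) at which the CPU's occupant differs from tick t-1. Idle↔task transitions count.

context switches = 6

t=0: L0/L1/L2 = B/-/- → run B
t=1: L0/L1/L2 = BCH/-/- → run B
t=2: L0/L1/L2 = BCH/-/- → run B
t=3: L0/L1/L2 = BCH/-/- → run B
t=4: L0/L1/L2 = CH/B/- → run C
t=5: L0/L1/L2 = CH/B/- → run C
t=6: L0/L1/L2 = CH/B/- → run C
t=7: L0/L1/L2 = CH/B/- → run C
t=8: L0/L1/L2 = H/BC/- → run H
t=9: L0/L1/L2 = H/BC/- → run H
t=10: L0/L1/L2 = H/BC/- → run H
t=11: L0/L1/L2 = H/BC/- → run H
t=12: L0/L1/L2 = -/BCH/- → run B
t=13: L0/L1/L2 = -/BCH/- → run B
t=14: L0/L1/L2 = -/CH/- → run C
t=15: L0/L1/L2 = -/CH/- → run C
t=16: L0/L1/L2 = -/CH/- → run C
t=17: L0/L1/L2 = -/CH/- → run C
t=18: L0/L1/L2 = -/H/- → run H
t=19: L0/L1/L2 = -/H/- → run H
t=20: (idle)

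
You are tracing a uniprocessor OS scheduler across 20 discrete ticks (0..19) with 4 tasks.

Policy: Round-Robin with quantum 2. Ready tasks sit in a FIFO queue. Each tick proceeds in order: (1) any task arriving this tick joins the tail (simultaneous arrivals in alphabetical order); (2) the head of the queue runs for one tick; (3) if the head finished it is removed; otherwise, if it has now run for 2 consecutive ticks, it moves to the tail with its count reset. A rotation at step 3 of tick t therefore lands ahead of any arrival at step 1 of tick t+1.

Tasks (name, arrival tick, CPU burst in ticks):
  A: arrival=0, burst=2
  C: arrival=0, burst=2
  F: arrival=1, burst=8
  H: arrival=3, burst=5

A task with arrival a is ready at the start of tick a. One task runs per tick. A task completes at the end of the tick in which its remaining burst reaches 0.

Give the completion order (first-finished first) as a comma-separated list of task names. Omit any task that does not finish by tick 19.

t=0: queue=[A,C] q_used=0 → run A
t=1: queue=[A,C,F] q_used=1 → run A
t=2: queue=[C,F] q_used=0 → run C
t=3: queue=[C,F,H] q_used=1 → run C
t=4: queue=[F,H] q_used=0 → run F
t=5: queue=[F,H] q_used=1 → run F
t=6: queue=[H,F] q_used=0 → run H
t=7: queue=[H,F] q_used=1 → run H
t=8: queue=[F,H] q_used=0 → run F
t=9: queue=[F,H] q_used=1 → run F
t=10: queue=[H,F] q_used=0 → run H
t=11: queue=[H,F] q_used=1 → run H
t=12: queue=[F,H] q_used=0 → run F
t=13: queue=[F,H] q_used=1 → run F
t=14: queue=[H,F] q_used=0 → run H
t=15: queue=[F] q_used=0 → run F
t=16: queue=[F] q_used=1 → run F
t=17: (idle)
t=18: (idle)
t=19: (idle)

completion order = A, C, H, F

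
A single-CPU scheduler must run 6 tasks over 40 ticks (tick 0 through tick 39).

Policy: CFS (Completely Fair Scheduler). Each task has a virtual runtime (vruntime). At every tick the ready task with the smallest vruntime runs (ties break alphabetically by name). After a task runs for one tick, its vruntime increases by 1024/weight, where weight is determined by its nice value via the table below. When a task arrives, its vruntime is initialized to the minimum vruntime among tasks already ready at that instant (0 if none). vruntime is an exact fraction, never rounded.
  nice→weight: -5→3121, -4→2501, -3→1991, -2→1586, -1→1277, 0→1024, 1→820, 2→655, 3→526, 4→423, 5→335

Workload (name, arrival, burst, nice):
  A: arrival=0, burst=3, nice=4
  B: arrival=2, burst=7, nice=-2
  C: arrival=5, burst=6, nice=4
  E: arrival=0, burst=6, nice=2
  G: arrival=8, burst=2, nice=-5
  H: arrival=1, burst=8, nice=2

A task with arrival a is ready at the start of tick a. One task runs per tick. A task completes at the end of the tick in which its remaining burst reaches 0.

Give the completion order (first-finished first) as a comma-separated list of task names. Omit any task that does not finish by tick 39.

completion order = G, B, A, E, H, C

t=0: vr[A=0 E=0] → run A
t=1: vr[A=1024/423 E=0 H=0] → run E
t=2: vr[A=1024/423 B=0 E=1024/655 H=0] → run B
t=3: vr[A=1024/423 B=512/793 E=1024/655 H=0] → run H
t=4: vr[A=1024/423 B=512/793 E=1024/655 H=1024/655] → run B
t=5: vr[A=1024/423 B=1024/793 C=1024/793 E=1024/655 H=1024/655] → run B
t=6: vr[A=1024/423 B=1536/793 C=1024/793 E=1024/655 H=1024/655] → run C
t=7: vr[A=1024/423 B=1536/793 C=1245184/335439 E=1024/655 H=1024/655] → run E
t=8: vr[A=1024/423 B=1536/793 C=1245184/335439 E=2048/655 G=1024/655 H=1024/655] → run G
t=9: vr[A=1024/423 B=1536/793 C=1245184/335439 E=2048/655 G=3866624/2044255 H=1024/655] → run H
t=10: vr[A=1024/423 B=1536/793 C=1245184/335439 E=2048/655 G=3866624/2044255 H=2048/655] → run G
t=11: vr[A=1024/423 B=1536/793 C=1245184/335439 E=2048/655 H=2048/655] → run B
t=12: vr[A=1024/423 B=2048/793 C=1245184/335439 E=2048/655 H=2048/655] → run A
t=13: vr[A=2048/423 B=2048/793 C=1245184/335439 E=2048/655 H=2048/655] → run B
t=14: vr[A=2048/423 B=2560/793 C=1245184/335439 E=2048/655 H=2048/655] → run E
t=15: vr[A=2048/423 B=2560/793 C=1245184/335439 E=3072/655 H=2048/655] → run H
t=16: vr[A=2048/423 B=2560/793 C=1245184/335439 E=3072/655 H=3072/655] → run B
t=17: vr[A=2048/423 B=3072/793 C=1245184/335439 E=3072/655 H=3072/655] → run C
t=18: vr[A=2048/423 B=3072/793 C=2057216/335439 E=3072/655 H=3072/655] → run B
t=19: vr[A=2048/423 C=2057216/335439 E=3072/655 H=3072/655] → run E
t=20: vr[A=2048/423 C=2057216/335439 E=4096/655 H=3072/655] → run H
t=21: vr[A=2048/423 C=2057216/335439 E=4096/655 H=4096/655] → run A
t=22: vr[C=2057216/335439 E=4096/655 H=4096/655] → run C
t=23: vr[C=956416/111813 E=4096/655 H=4096/655] → run E
t=24: vr[C=956416/111813 E=1024/131 H=4096/655] → run H
t=25: vr[C=956416/111813 E=1024/131 H=1024/131] → run E
t=26: vr[C=956416/111813 H=1024/131] → run H
t=27: vr[C=956416/111813 H=6144/655] → run C
t=28: vr[C=3681280/335439 H=6144/655] → run H
t=29: vr[C=3681280/335439 H=7168/655] → run H
t=30: vr[C=3681280/335439] → run C
t=31: vr[C=4493312/335439] → run C
t=32: (idle)
t=33: (idle)
t=34: (idle)
t=35: (idle)
t=36: (idle)
t=37: (idle)
t=38: (idle)
t=39: (idle)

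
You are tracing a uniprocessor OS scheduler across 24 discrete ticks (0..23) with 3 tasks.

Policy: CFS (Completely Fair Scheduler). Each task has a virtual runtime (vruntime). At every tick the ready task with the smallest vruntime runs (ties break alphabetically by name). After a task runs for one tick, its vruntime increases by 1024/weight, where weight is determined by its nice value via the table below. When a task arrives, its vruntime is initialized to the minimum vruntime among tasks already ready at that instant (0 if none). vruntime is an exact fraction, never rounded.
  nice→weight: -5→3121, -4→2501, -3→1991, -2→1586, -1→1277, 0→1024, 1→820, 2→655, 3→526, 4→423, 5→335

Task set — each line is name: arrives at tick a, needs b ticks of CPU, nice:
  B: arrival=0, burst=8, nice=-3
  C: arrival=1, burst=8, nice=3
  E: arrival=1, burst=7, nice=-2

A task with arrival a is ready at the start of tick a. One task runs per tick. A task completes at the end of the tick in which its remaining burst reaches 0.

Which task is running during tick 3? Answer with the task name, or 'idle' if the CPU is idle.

running at tick 3 = E

t=0: vr[B=0] → run B
t=1: vr[B=1024/1991 C=1024/1991 E=1024/1991] → run B
t=2: vr[B=2048/1991 C=1024/1991 E=1024/1991] → run C
t=3: vr[B=2048/1991 C=1288704/523633 E=1024/1991] → run E
t=4: vr[B=2048/1991 C=1288704/523633 E=1831424/1578863] → run B
t=5: vr[B=3072/1991 C=1288704/523633 E=1831424/1578863] → run E
t=6: vr[B=3072/1991 C=1288704/523633 E=2850816/1578863] → run B
t=7: vr[B=4096/1991 C=1288704/523633 E=2850816/1578863] → run E
t=8: vr[B=4096/1991 C=1288704/523633 E=3870208/1578863] → run B
t=9: vr[B=5120/1991 C=1288704/523633 E=3870208/1578863] → run E
t=10: vr[B=5120/1991 C=1288704/523633 E=4889600/1578863] → run C
t=11: vr[B=5120/1991 C=2308096/523633 E=4889600/1578863] → run B
t=12: vr[B=6144/1991 C=2308096/523633 E=4889600/1578863] → run B
t=13: vr[B=7168/1991 C=2308096/523633 E=4889600/1578863] → run E
t=14: vr[B=7168/1991 C=2308096/523633 E=5908992/1578863] → run B
t=15: vr[C=2308096/523633 E=5908992/1578863] → run E
t=16: vr[C=2308096/523633 E=6928384/1578863] → run E
t=17: vr[C=2308096/523633] → run C
t=18: vr[C=3327488/523633] → run C
t=19: vr[C=4346880/523633] → run C
t=20: vr[C=5366272/523633] → run C
t=21: vr[C=6385664/523633] → run C
t=22: vr[C=7405056/523633] → run C
t=23: (idle)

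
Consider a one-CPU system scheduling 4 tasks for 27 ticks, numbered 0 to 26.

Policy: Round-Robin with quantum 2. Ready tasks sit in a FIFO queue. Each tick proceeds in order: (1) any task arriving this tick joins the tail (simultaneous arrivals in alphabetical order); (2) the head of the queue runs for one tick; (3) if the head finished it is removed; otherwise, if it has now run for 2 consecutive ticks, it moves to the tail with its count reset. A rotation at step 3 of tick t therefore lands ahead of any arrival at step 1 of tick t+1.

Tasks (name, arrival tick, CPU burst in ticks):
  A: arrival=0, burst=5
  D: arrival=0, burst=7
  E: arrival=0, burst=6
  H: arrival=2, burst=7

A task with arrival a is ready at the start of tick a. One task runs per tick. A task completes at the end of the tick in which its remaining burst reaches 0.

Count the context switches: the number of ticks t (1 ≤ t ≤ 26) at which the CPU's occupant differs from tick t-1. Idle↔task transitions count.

context switches = 14

t=0: queue=[A,D,E] q_used=0 → run A
t=1: queue=[A,D,E] q_used=1 → run A
t=2: queue=[D,E,A,H] q_used=0 → run D
t=3: queue=[D,E,A,H] q_used=1 → run D
t=4: queue=[E,A,H,D] q_used=0 → run E
t=5: queue=[E,A,H,D] q_used=1 → run E
t=6: queue=[A,H,D,E] q_used=0 → run A
t=7: queue=[A,H,D,E] q_used=1 → run A
t=8: queue=[H,D,E,A] q_used=0 → run H
t=9: queue=[H,D,E,A] q_used=1 → run H
t=10: queue=[D,E,A,H] q_used=0 → run D
t=11: queue=[D,E,A,H] q_used=1 → run D
t=12: queue=[E,A,H,D] q_used=0 → run E
t=13: queue=[E,A,H,D] q_used=1 → run E
t=14: queue=[A,H,D,E] q_used=0 → run A
t=15: queue=[H,D,E] q_used=0 → run H
t=16: queue=[H,D,E] q_used=1 → run H
t=17: queue=[D,E,H] q_used=0 → run D
t=18: queue=[D,E,H] q_used=1 → run D
t=19: queue=[E,H,D] q_used=0 → run E
t=20: queue=[E,H,D] q_used=1 → run E
t=21: queue=[H,D] q_used=0 → run H
t=22: queue=[H,D] q_used=1 → run H
t=23: queue=[D,H] q_used=0 → run D
t=24: queue=[H] q_used=0 → run H
t=25: (idle)
t=26: (idle)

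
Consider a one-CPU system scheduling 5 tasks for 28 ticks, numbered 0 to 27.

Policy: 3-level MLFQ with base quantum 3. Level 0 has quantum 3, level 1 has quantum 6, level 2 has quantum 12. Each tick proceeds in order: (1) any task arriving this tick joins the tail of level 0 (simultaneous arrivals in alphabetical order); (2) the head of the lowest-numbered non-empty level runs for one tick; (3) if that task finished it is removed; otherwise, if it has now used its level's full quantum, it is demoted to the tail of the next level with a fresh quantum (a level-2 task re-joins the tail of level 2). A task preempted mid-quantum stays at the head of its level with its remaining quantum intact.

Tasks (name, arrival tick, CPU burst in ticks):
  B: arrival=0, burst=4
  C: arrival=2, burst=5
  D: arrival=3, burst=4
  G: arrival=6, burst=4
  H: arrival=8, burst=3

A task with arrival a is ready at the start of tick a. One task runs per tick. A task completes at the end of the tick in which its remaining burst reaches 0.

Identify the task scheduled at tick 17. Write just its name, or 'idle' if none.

t=0: L0/L1/L2 = B/-/- → run B
t=1: L0/L1/L2 = B/-/- → run B
t=2: L0/L1/L2 = BC/-/- → run B
t=3: L0/L1/L2 = CD/B/- → run C
t=4: L0/L1/L2 = CD/B/- → run C
t=5: L0/L1/L2 = CD/B/- → run C
t=6: L0/L1/L2 = DG/BC/- → run D
t=7: L0/L1/L2 = DG/BC/- → run D
t=8: L0/L1/L2 = DGH/BC/- → run D
t=9: L0/L1/L2 = GH/BCD/- → run G
t=10: L0/L1/L2 = GH/BCD/- → run G
t=11: L0/L1/L2 = GH/BCD/- → run G
t=12: L0/L1/L2 = H/BCDG/- → run H
t=13: L0/L1/L2 = H/BCDG/- → run H
t=14: L0/L1/L2 = H/BCDG/- → run H
t=15: L0/L1/L2 = -/BCDG/- → run B
t=16: L0/L1/L2 = -/CDG/- → run C
t=17: L0/L1/L2 = -/CDG/- → run C
t=18: L0/L1/L2 = -/DG/- → run D
t=19: L0/L1/L2 = -/G/- → run G
t=20: (idle)
t=21: (idle)
t=22: (idle)
t=23: (idle)
t=24: (idle)
t=25: (idle)
t=26: (idle)
t=27: (idle)

running at tick 17 = C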